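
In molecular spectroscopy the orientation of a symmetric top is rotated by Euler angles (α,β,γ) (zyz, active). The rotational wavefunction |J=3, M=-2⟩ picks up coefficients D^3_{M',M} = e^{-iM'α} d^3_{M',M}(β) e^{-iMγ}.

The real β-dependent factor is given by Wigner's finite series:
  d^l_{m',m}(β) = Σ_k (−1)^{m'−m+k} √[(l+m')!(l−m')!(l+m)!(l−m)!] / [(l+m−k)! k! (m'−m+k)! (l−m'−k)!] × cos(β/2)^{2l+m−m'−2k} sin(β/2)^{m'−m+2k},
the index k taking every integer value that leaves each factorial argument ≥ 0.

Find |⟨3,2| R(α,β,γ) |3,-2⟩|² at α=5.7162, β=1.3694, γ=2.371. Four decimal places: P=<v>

P=0.1730

First d^3_{2,-2}(β=1.3694), then the phase factors e^{-i(2)α} and e^{-i(-2)γ}:
c=cos(1.3694/2)=0.774609, s=sin(1.3694/2)=0.632441; N=√[120·1·1·120]=120.000000
k∈{0,1} keeps every argument non-negative
  k=0: (−1)^4·120.0000/(24)·0.7746^2·0.6324^4 = +0.479970
  k=1: (−1)^5·120.0000/(120)·0.7746^0·0.6324^6 = -0.063991
d^3_{2,-2}(1.3694) = +0.479970 -0.063991 = +0.415979
|D^3_{2,-2}|² = |d^3_{2,-2}(β)|² = (+0.415979)² = 0.173038 (the z-rotation phases have unit modulus)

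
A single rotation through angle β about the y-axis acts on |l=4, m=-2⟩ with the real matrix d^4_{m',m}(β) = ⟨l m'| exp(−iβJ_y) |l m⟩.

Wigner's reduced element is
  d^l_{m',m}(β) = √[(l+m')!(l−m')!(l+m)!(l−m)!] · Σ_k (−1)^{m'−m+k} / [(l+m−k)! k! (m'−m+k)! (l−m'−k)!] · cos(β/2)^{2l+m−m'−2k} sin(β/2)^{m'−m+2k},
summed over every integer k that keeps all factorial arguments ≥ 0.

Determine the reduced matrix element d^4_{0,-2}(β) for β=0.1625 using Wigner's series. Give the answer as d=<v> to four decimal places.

d=0.0602

d^4_{0,-2}(β=0.1625) via Wigner's sum:
c=cos(0.1625/2)=0.996701, s=sin(0.1625/2)=0.081161; N=√[24·24·2·720]=910.735966
The bounds max(0,m−m')=0 and min(l+m,l−m')=2 give 3 terms
  k=0: (−1)^2·910.7360/(96)·0.9967^6·0.0812^2 = +0.061263
  k=1: (−1)^3·910.7360/(36)·0.9967^4·0.0812^4 = -0.001083
  k=2: (−1)^4·910.7360/(96)·0.9967^2·0.0812^6 = +0.000003
d^4_{0,-2}(0.1625) = +0.061263 -0.001083 +0.000003 = +0.060183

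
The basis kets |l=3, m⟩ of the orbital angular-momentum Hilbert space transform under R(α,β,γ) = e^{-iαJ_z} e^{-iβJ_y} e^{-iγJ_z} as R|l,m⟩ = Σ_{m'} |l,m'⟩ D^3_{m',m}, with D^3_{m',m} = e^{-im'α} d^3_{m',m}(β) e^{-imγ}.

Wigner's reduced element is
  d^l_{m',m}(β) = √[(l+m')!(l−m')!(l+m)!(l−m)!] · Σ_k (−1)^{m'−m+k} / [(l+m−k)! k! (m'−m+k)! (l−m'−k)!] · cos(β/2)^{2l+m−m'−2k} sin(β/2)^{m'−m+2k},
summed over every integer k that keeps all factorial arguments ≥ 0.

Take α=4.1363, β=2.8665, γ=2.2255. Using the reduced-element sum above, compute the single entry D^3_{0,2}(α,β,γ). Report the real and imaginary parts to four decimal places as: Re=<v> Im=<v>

Re=0.0251 Im=-0.0939

Split into d^3_{0,2}(β=2.8665) × two z-phases.
c=cos(2.8665/2)=0.137113, s=sin(2.8665/2)=0.990555; N=√[6·6·120·1]=65.726707
k: max(0,(2)−(0))=2 … min(3+(2),3−(0))=3
  k=2: (−1)^0·65.7267/(12)·0.1371^4·0.9906^2 = +0.001899
  k=3: (−1)^1·65.7267/(12)·0.1371^2·0.9906^4 = -0.099136
d^3_{0,2}(2.8665) = +0.001899 -0.099136 = -0.097237
Phases: e^{-i·(0)·4.1363}=+1.000000+0.000000i, e^{-i·(2)·2.2255}=-0.258423+0.966032i ⇒ D=+0.025128-0.093934i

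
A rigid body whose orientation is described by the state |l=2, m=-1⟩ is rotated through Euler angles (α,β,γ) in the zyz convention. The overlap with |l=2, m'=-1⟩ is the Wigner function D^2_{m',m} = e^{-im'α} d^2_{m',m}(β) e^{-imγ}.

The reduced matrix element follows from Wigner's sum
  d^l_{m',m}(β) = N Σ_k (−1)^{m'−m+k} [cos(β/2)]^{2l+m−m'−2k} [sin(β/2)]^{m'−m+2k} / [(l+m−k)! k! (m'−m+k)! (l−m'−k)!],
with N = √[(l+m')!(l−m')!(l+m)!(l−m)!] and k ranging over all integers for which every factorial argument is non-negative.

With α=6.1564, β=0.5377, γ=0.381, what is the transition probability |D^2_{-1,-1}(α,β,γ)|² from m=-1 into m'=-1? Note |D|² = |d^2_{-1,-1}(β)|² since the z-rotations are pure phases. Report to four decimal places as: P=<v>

First d^2_{-1,-1}(β=0.5377), then the phase factors e^{-i(-1)α} and e^{-i(-1)γ}:
Half-angle: c=0.964077, s=0.265623. N=√(1·6·1·6)=6.000000
Admissible k: 0..1 (factorial args all ≥0)
  k=0: (−1)^0·6.0000/(6)·0.9641^4·0.2656^0 = +0.863867
  k=1: (−1)^1·6.0000/(2)·0.9641^2·0.2656^2 = -0.196732
d^2_{-1,-1}(0.5377) = +0.863867 -0.196732 = +0.667135
|D^2_{-1,-1}|² = |d^2_{-1,-1}(β)|² = (+0.667135)² = 0.445069 (the z-rotation phases have unit modulus)

P=0.4451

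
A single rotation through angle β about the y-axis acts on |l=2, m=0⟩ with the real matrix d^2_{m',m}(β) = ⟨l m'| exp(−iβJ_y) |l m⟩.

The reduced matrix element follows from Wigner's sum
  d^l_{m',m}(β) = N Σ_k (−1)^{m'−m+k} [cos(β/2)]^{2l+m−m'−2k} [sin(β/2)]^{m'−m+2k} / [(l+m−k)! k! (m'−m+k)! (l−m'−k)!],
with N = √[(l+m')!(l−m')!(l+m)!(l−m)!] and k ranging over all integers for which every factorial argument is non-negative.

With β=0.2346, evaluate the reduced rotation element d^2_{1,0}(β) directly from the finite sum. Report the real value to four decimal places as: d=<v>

d=-0.2769

d^2_{1,0}(β=0.2346) via Wigner's sum:
c=cos(0.2346/2)=0.993128, s=sin(0.2346/2)=0.117031; N=√[6·1·2·2]=4.898979
Admissible k: 0..1 (factorial args all ≥0)
  k=0: (−1)^1·4.8990/(2)·0.9931^3·0.1170^1 = -0.280798
  k=1: (−1)^2·4.8990/(2)·0.9931^1·0.1170^3 = +0.003899
d^2_{1,0}(0.2346) = -0.280798 +0.003899 = -0.276898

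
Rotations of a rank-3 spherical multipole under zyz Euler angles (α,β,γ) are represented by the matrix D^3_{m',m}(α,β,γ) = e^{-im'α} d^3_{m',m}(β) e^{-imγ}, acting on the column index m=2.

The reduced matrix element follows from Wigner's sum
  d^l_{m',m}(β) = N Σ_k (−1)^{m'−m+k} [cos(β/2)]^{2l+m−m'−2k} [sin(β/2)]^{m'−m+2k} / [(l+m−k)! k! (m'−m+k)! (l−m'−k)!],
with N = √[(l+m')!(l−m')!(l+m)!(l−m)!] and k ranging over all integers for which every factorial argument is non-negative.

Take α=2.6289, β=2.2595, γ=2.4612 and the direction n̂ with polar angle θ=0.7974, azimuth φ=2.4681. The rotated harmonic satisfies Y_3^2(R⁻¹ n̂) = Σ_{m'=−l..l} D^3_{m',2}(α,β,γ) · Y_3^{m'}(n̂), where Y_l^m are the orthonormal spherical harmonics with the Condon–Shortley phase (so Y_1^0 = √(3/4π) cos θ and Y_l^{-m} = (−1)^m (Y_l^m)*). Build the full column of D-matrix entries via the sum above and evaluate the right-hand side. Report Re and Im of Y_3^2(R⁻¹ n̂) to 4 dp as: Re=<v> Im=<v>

Need the full column D^3_{m',2} for m'=−3..3 at α=2.6289, β=2.2595, γ=2.4612.
cos(β/2)=0.426886, sin(β/2)=0.904305
d^3_{-3,2}: single k=5 term ⇒ +0.632358;  D = -0.622446+0.111526i
d^3_{-2,2}: k∈[4..5] ⇒ +0.609332 -0.546879 = +0.062454;  D = +0.058974+0.020556i
d^3_{-1,2}: k∈[3..4] ⇒ +0.363840 -0.816371 = -0.452531;  D = +0.299311+0.339407i
d^3_{0,2}: k∈[2..3] ⇒ +0.148744 -0.667490 = -0.518747;  D = -0.108143-0.507349i
d^3_{1,2}: k∈[1..2] ⇒ +0.040539 -0.363840 = -0.323301;  D = -0.096370+0.308604i
d^3_{2,2}: k∈[0..1] ⇒ +0.006052 -0.135784 = -0.129732;  D = +0.094443-0.088944i
d^3_{3,2}: single k=0 term ⇒ -0.031401;  D = -0.030481+0.007547i
Y_3^{m'}(θ=0.7974,φ=2.4681) and Σ D·Y over m':
  (-0.6224+0.1115i)·(+0.0664-0.1377i)  (+0.0590+0.0206i)·(+0.0811+0.3564i)  (+0.2993+0.3394i)·(-0.2603-0.2077i)  (-0.1081-0.5073i)·(-0.1460+0.0000i)  (-0.0964+0.3086i)·(+0.2603-0.2077i)  (+0.0944-0.0889i)·(+0.0811-0.3564i)  (-0.0305+0.0075i)·(-0.0664-0.1377i)
Y_3^2(R⁻¹ n̂) = -0.002134+0.102498i

Re=-0.0021 Im=0.1025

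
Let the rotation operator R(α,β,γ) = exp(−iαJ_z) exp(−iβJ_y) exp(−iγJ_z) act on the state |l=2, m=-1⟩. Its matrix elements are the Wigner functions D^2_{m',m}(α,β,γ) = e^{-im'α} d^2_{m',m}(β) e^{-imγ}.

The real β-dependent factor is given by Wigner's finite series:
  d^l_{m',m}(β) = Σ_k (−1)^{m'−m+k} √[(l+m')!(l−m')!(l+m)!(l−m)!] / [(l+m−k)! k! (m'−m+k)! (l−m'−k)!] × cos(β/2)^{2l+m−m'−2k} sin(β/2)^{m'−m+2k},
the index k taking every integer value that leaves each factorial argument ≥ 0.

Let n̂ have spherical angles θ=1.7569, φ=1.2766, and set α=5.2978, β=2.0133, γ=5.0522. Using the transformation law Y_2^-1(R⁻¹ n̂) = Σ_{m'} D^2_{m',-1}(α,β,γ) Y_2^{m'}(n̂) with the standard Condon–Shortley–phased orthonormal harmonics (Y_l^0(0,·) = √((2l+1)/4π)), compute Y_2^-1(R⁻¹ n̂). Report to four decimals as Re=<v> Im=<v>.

Re=0.2139 Im=0.2494

Need the full column D^2_{m',-1} for m'=−2..2 at α=5.2978, β=2.0133, γ=5.0522.
cos(β/2)=0.534695, sin(β/2)=0.845045
d^2_{-2,-1}: single k=1 term ⇒ +0.258361;  D = -0.257894+0.015534i
d^2_{-1,-1}: k∈[0..1] ⇒ +0.081738 -0.612481 = -0.530744;  D = +0.319326+0.423934i
d^2_{0,-1}: k∈[0..1] ⇒ -0.316427 +0.790354 = +0.473927;  D = +0.157964-0.446827i
d^2_{1,-1}: k∈[0..1] ⇒ +0.612481 -0.509941 = +0.102540;  D = +0.099463-0.024931i
d^2_{2,-1}: single k=0 term ⇒ -0.645321;  D = -0.476643-0.435030i
Y_2^{m'}(θ=1.7569,φ=1.2766) and Σ D·Y over m':
  (-0.2579+0.0155i)·(-0.3103-0.2071i)  (+0.3193+0.4239i)·(-0.0407+0.1344i)  (+0.1580-0.4468i)·(-0.2830+0.0000i)  (+0.0995-0.0249i)·(+0.0407+0.1344i)  (-0.4766-0.4350i)·(-0.3103+0.2071i)
Y_2^-1(R⁻¹ n̂) = +0.213926+0.249353i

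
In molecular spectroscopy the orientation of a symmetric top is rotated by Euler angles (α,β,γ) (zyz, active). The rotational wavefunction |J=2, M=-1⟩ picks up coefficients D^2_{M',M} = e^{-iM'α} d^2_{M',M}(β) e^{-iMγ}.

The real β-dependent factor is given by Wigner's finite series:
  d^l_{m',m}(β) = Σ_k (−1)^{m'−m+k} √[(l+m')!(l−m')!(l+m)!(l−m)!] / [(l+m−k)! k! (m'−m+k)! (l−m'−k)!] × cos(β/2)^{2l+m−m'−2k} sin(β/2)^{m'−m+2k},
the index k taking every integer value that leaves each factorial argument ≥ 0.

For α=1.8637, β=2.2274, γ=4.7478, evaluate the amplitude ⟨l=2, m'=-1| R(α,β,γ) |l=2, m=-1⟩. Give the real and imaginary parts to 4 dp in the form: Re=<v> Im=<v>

Split into d^2_{-1,-1}(β=2.2274) × two z-phases.
With c≡cos(β/2)=0.441344 and s≡sin(β/2)=0.897338, N=[1·6·1·6]^{1/2}=6.000000
The bounds max(0,m−m')=0 and min(l+m,l−m')=1 give 2 terms
  k=0: (−1)^0·6.0000/(6)·0.4413^4·0.8973^0 = +0.037941
  k=1: (−1)^1·6.0000/(2)·0.4413^2·0.8973^2 = -0.470531
d^2_{-1,-1}(2.2274) = +0.037941 -0.470531 = -0.432590
Phases: e^{-i·(-1)·1.8637}=-0.288733+0.957410i, e^{-i·(-1)·4.7478}=+0.035404-0.999373i ⇒ D=-0.409484-0.139488i

Re=-0.4095 Im=-0.1395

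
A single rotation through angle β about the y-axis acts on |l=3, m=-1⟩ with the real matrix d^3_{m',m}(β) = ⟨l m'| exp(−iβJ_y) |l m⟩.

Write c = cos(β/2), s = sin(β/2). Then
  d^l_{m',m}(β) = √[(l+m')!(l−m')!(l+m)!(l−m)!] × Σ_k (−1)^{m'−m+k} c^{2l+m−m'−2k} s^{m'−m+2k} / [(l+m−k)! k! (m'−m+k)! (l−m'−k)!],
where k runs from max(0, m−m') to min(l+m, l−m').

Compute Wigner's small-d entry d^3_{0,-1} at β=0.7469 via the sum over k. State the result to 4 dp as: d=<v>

d^3_{0,-1}(β=0.7469) via Wigner's sum:
c=cos(0.7469/2)=0.931074, s=sin(0.7469/2)=0.364830; N=√[6·6·2·24]=41.569219
k∈{0,1,2} keeps every argument non-negative
  k=0: (−1)^1·41.5692/(12)·0.9311^5·0.3648^1 = -0.884306
  k=1: (−1)^2·41.5692/(4)·0.9311^3·0.3648^3 = +0.407320
  k=2: (−1)^3·41.5692/(12)·0.9311^1·0.3648^5 = -0.020846
d^3_{0,-1}(0.7469) = -0.884306 +0.407320 -0.020846 = -0.497832

d=-0.4978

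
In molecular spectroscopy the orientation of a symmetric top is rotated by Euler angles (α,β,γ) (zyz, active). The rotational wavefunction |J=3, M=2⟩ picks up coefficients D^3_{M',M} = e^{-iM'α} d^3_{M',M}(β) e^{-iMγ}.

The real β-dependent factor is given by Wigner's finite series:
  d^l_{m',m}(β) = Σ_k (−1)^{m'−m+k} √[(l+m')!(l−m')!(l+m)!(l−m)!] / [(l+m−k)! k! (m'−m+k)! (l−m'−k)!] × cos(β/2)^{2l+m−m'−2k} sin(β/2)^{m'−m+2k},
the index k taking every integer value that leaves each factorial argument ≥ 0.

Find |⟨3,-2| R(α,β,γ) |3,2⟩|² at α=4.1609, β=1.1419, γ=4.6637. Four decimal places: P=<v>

P=0.0767

Split into d^3_{-2,2}(β=1.1419) × two z-phases.
Half-angle: c=0.841388, s=0.540432. N=√(1·120·120·1)=120.000000
The bounds max(0,m−m')=4 and min(l+m,l−m')=5 give 2 terms
  k=4: (−1)^0·120.0000/(24)·0.8414^2·0.5404^4 = +0.301943
  k=5: (−1)^1·120.0000/(120)·0.8414^0·0.5404^6 = -0.024914
d^3_{-2,2}(1.1419) = +0.301943 -0.024914 = +0.277029
|D^3_{-2,2}|² = |d^3_{-2,2}(β)|² = (+0.277029)² = 0.076745 (the z-rotation phases have unit modulus)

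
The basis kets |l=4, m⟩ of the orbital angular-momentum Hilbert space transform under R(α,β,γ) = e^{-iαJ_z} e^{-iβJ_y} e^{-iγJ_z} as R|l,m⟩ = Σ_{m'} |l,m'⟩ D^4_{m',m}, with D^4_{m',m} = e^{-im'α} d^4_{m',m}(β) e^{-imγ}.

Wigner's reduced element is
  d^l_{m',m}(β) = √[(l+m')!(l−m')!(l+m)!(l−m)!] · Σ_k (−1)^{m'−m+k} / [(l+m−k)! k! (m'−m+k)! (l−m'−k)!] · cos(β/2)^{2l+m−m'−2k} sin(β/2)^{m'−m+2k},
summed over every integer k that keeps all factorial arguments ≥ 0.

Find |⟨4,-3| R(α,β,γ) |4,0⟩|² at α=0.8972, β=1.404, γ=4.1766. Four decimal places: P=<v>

P=0.0554

First d^4_{-3,0}(β=1.404), then the phase factors e^{-i(-3)α} and e^{-i(0)γ}:
c=cos(1.404/2)=0.763552, s=sin(1.404/2)=0.645746; N=√[1·5040·24·24]=1703.830978
The bounds max(0,m−m')=3 and min(l+m,l−m')=4 give 2 terms
  k=3: (−1)^0·1703.8310/(144)·0.7636^5·0.6457^3 = +0.826881
  k=4: (−1)^1·1703.8310/(144)·0.7636^3·0.6457^5 = -0.591411
d^4_{-3,0}(1.404) = +0.826881 -0.591411 = +0.235470
|D^4_{-3,0}|² = |d^4_{-3,0}(β)|² = (+0.235470)² = 0.055446 (the z-rotation phases have unit modulus)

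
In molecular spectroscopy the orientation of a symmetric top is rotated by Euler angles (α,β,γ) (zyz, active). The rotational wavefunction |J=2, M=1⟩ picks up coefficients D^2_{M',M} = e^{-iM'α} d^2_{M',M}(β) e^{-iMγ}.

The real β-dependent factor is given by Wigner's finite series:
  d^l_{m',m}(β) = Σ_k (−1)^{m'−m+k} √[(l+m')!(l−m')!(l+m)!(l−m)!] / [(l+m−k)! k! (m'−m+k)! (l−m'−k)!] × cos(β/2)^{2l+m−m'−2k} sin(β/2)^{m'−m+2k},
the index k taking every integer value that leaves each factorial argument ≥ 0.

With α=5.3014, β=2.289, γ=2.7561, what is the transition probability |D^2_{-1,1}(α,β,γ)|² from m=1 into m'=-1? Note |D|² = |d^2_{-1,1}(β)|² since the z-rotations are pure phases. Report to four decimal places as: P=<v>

Split into d^2_{-1,1}(β=2.289) × two z-phases.
With c≡cos(β/2)=0.413501 and s≡sin(β/2)=0.910503, N=[1·6·6·1]^{1/2}=6.000000
k: max(0,(1)−(-1))=2 … min(2+(1),2−(-1))=3
  k=2: (−1)^0·6.0000/(2)·0.4135^2·0.9105^2 = +0.425244
  k=3: (−1)^1·6.0000/(6)·0.4135^0·0.9105^4 = -0.687268
d^2_{-1,1}(2.289) = +0.425244 -0.687268 = -0.262024
|D^2_{-1,1}|² = |d^2_{-1,1}(β)|² = (-0.262024)² = 0.068657 (the z-rotation phases have unit modulus)

P=0.0687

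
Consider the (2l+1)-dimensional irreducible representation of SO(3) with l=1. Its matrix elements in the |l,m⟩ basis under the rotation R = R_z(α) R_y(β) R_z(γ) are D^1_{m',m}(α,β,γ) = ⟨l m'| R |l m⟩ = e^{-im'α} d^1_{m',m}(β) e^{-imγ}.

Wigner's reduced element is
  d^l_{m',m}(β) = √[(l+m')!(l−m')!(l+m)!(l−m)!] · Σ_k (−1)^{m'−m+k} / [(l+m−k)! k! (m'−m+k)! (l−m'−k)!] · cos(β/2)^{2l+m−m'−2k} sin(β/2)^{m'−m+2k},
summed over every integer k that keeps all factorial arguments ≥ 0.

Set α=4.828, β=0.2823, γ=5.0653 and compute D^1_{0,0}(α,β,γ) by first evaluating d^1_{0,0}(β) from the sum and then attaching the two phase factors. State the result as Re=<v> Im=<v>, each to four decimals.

First d^1_{0,0}(β=0.2823), then the phase factors e^{-i(0)α} and e^{-i(0)γ}:
Half-angle: c=0.990055, s=0.140682. N=√(1·1·1·1)=1.000000
The bounds max(0,m−m')=0 and min(l+m,l−m')=1 give 2 terms
  k=0: (−1)^0·1.0000/(1)·0.9901^2·0.1407^0 = +0.980209
  k=1: (−1)^1·1.0000/(1)·0.9901^0·0.1407^2 = -0.019791
d^1_{0,0}(0.2823) = +0.980209 -0.019791 = +0.960417
Phases: e^{-i·(0)·4.828}=+1.000000+0.000000i, e^{-i·(0)·5.0653}=+1.000000+0.000000i ⇒ D=+0.960417+0.000000i

Re=0.9604 Im=0.0000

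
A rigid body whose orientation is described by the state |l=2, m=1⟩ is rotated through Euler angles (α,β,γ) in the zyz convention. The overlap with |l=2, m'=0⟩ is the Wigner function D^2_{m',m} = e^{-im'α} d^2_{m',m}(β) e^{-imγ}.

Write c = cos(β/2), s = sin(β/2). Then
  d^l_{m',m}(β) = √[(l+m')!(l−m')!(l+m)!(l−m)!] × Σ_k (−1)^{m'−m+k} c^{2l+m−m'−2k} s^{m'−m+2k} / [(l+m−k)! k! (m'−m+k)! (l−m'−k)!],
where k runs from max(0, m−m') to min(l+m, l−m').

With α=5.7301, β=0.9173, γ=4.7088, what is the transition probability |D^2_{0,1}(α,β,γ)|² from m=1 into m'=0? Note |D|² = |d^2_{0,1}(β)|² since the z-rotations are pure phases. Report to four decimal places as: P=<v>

P=0.3495

First d^2_{0,1}(β=0.9173), then the phase factors e^{-i(0)α} and e^{-i(1)γ}:
Half-angle: c=0.896651, s=0.442738. N=√(2·2·6·1)=4.898979
k∈{1,2} keeps every argument non-negative
  k=1: (−1)^0·4.8990/(2)·0.8967^3·0.4427^1 = +0.781795
  k=2: (−1)^1·4.8990/(2)·0.8967^1·0.4427^3 = -0.190607
d^2_{0,1}(0.9173) = +0.781795 -0.190607 = +0.591187
|D^2_{0,1}|² = |d^2_{0,1}(β)|² = (+0.591187)² = 0.349503 (the z-rotation phases have unit modulus)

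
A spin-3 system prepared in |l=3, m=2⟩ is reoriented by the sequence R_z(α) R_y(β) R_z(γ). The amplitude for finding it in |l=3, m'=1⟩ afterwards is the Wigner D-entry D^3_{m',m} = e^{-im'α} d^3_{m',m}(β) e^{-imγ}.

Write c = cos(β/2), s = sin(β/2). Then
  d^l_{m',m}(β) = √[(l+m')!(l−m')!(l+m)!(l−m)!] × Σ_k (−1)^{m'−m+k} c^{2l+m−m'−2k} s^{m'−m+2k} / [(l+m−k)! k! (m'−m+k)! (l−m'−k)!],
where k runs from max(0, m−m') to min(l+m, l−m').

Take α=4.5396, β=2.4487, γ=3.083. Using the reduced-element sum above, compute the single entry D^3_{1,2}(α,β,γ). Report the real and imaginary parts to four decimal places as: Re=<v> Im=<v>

D^3_{1,2}(4.5396,2.4487,3.083) = e^{-i·1·4.5396}·d^3_{1,2}(2.4487)·e^{-i·2·3.083}. Compute d first:
With c≡cos(β/2)=0.339557 and s≡sin(β/2)=0.940585, N=[24·2·120·1]^{1/2}=75.894664
k: max(0,(2)−(1))=1 … min(3+(2),3−(1))=2
  k=1: (−1)^0·75.8947/(24)·0.3396^5·0.9406^1 = +0.013427
  k=2: (−1)^1·75.8947/(12)·0.3396^3·0.9406^3 = -0.206046
d^3_{1,2}(2.4487) = +0.013427 -0.206046 = -0.192620
Attach z-rotation phases: D = e^{-i(1)(4.5396)}·(-0.192620)·e^{-i(2)(3.083)} = +0.055075-0.184578i

Re=0.0551 Im=-0.1846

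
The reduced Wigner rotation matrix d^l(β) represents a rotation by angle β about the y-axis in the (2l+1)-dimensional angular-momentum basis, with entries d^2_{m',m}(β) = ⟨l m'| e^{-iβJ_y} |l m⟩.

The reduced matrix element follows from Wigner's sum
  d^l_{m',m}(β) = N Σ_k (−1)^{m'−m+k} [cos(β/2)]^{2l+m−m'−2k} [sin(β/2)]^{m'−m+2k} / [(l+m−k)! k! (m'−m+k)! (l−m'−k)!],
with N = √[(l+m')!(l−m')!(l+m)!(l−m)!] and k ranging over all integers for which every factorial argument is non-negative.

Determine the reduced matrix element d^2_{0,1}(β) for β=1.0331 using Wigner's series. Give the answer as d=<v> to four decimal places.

d=0.5388

d^2_{0,1}(β=1.0331) via Wigner's sum:
With c≡cos(β/2)=0.869528 and s≡sin(β/2)=0.493883, N=[2·2·6·1]^{1/2}=4.898979
Admissible k: 1..2 (factorial args all ≥0)
  k=1: (−1)^0·4.8990/(2)·0.8695^3·0.4939^1 = +0.795337
  k=2: (−1)^1·4.8990/(2)·0.8695^1·0.4939^3 = -0.256585
d^2_{0,1}(1.0331) = +0.795337 -0.256585 = +0.538751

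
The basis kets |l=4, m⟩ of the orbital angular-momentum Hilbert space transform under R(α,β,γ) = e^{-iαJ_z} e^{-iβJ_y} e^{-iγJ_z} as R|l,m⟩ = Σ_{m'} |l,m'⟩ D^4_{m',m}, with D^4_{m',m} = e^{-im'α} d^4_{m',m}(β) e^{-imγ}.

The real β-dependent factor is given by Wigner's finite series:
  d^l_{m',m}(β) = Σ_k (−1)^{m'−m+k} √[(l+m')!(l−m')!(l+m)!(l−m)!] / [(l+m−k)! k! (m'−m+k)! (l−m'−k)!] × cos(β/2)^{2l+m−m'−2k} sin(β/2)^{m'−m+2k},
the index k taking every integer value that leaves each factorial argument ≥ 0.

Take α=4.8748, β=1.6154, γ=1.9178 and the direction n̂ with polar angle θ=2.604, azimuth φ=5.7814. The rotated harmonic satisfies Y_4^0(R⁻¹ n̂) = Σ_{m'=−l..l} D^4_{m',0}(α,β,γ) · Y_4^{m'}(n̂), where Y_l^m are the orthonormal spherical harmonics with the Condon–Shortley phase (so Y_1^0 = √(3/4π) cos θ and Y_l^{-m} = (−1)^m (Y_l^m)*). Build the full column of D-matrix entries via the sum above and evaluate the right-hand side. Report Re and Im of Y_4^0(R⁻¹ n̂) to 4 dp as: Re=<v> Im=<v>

Re=-0.0216 Im=0.0000

Need the full column D^4_{m',0} for m'=−4..4 at α=4.8748, β=1.6154, γ=1.9178.
cos(β/2)=0.691162, sin(β/2)=0.722699
d^4_{-4,0}: single k=4 term ⇒ +0.520835;  D = +0.414741+0.315055i
d^4_{-3,0}: k∈[3..4] ⇒ +0.704430 -0.770181 = -0.065751;  D = +0.030784-0.058100i
d^4_{-2,0}: k∈[2..4] ⇒ +0.540154 -1.574858 +0.645696 = -0.389009;  D = +0.368666+0.124148i
d^4_{-1,0}: k∈[1..4] ⇒ +0.243519 -1.597497 +1.746607 -0.318272 = +0.074357;  D = +0.012023-0.073378i
d^4_{0,0}: k∈[0..4] ⇒ +0.052076 -0.910996 +2.241062 -1.088997 +0.074415 = +0.367562;  D = +0.367562+0.000000i
d^4_{1,0}: k∈[0..3] ⇒ -0.243519 +1.597497 -1.746607 +0.318272 = -0.074357;  D = -0.012023-0.073378i
d^4_{2,0}: k∈[0..2] ⇒ +0.540154 -1.574858 +0.645696 = -0.389009;  D = +0.368666-0.124148i
d^4_{3,0}: k∈[0..1] ⇒ -0.704430 +0.770181 = +0.065751;  D = -0.030784-0.058100i
d^4_{4,0}: single k=0 term ⇒ +0.520835;  D = +0.414741-0.315055i
Y_4^{m'}(θ=2.604,φ=5.7814) and Σ D·Y over m':
  (+0.4147+0.3151i)·(-0.0129+0.0276i)  (+0.0308-0.0581i)·(-0.0094-0.1440i)  (+0.3687+0.1241i)·(+0.1963+0.3081i)  (+0.0120-0.0734i)·(-0.3949-0.2166i)  (+0.3676+0.0000i)·(-0.0087+0.0000i)  (-0.0120-0.0734i)·(+0.3949-0.2166i)  (+0.3687-0.1241i)·(+0.1963-0.3081i)  (-0.0308-0.0581i)·(+0.0094-0.1440i)  (+0.4147-0.3151i)·(-0.0129-0.0276i)
Y_4^0(R⁻¹ n̂) = -0.021623-0.000000i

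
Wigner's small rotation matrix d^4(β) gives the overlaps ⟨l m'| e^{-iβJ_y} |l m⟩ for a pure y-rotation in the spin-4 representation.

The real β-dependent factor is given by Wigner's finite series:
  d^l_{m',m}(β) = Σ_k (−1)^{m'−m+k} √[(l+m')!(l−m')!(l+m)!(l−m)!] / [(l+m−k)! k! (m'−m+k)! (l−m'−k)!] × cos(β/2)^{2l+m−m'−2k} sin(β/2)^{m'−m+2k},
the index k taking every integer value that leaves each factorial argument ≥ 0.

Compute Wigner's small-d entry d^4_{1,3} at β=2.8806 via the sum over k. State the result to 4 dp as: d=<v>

d=-0.0036

d^4_{1,3}(β=2.8806) via Wigner's sum:
c=cos(2.8806/2)=0.130126, s=sin(2.8806/2)=0.991497; N=√[120·6·5040·1]=1904.940944
Admissible k: 2..3 (factorial args all ≥0)
  k=2: (−1)^0·1904.9409/(240)·0.1301^6·0.9915^2 = +0.000038
  k=3: (−1)^1·1904.9409/(144)·0.1301^4·0.9915^4 = -0.003666
d^4_{1,3}(2.8806) = +0.000038 -0.003666 = -0.003628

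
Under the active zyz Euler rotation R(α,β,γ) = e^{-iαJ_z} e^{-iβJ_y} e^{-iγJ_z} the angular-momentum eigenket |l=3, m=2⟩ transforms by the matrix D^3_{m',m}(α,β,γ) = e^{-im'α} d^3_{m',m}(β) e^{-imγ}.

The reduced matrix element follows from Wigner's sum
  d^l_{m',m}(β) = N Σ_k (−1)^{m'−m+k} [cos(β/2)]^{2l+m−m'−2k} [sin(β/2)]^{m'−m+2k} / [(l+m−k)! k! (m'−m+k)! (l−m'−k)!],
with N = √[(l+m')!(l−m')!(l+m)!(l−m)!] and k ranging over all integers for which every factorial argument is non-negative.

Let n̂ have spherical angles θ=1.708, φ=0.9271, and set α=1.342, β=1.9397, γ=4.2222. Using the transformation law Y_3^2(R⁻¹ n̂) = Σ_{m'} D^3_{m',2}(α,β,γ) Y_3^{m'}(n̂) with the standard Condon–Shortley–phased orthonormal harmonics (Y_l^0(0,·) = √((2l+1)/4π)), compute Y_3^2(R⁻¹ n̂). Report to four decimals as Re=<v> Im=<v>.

Re=0.1819 Im=0.0099

Need the full column D^3_{m',2} for m'=−3..3 at α=1.342, β=1.9397, γ=4.2222.
cos(β/2)=0.565423, sin(β/2)=0.824801
d^3_{-3,2}: single k=5 term ⇒ +0.528683;  D = -0.153198+0.506000i
d^3_{-2,2}: k∈[4..5] ⇒ +0.739799 -0.314844 = +0.424956;  D = +0.368195+0.212178i
d^3_{-1,2}: k∈[3..4] ⇒ +0.641503 -0.682526 = -0.041024;  D = -0.028011+0.029972i
d^3_{0,2}: k∈[2..3] ⇒ +0.380850 -0.810409 = -0.429560;  D = +0.239140+0.356839i
d^3_{1,2}: k∈[1..2] ⇒ +0.150736 -0.641503 = -0.490766;  D = +0.459026-0.173629i
d^3_{2,2}: k∈[0..1] ⇒ +0.032677 -0.347667 = -0.314990;  D = -0.041716-0.312215i
d^3_{3,2}: single k=0 term ⇒ -0.116760;  D = -0.116222-0.011188i
Y_3^{m'}(θ=1.708,φ=0.9271) and Σ D·Y over m':
  (-0.1532+0.5060i)·(-0.3795-0.1430i)  (+0.3682+0.2122i)·(+0.0384+0.1317i)  (-0.0280+0.0300i)·(-0.1742+0.2321i)  (+0.2391+0.3568i)·(+0.1483+0.0000i)  (+0.4590-0.1736i)·(+0.1742+0.2321i)  (-0.0417-0.3122i)·(+0.0384-0.1317i)  (-0.1162-0.0112i)·(+0.3795-0.1430i)
Y_3^2(R⁻¹ n̂) = +0.181892+0.009905i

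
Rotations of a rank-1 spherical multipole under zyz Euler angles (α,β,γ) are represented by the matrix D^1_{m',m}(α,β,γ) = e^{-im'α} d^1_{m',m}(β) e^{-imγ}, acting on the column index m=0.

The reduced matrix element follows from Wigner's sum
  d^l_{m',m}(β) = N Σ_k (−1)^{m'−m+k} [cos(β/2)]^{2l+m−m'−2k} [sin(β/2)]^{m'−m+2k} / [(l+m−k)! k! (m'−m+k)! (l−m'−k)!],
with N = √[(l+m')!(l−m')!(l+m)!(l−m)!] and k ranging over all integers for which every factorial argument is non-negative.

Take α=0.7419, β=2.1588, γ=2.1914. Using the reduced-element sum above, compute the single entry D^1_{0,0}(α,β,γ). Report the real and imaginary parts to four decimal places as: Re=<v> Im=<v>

Re=-0.5547 Im=0.0000

Split into d^1_{0,0}(β=2.1588) × two z-phases.
Half-angle: c=0.471857, s=0.881675. N=√(1·1·1·1)=1.000000
Admissible k: 0..1 (factorial args all ≥0)
  k=0: (−1)^0·1.0000/(1)·0.4719^2·0.8817^0 = +0.222649
  k=1: (−1)^1·1.0000/(1)·0.4719^0·0.8817^2 = -0.777351
d^1_{0,0}(2.1588) = +0.222649 -0.777351 = -0.554701
Phases: e^{-i·(0)·0.7419}=+1.000000+0.000000i, e^{-i·(0)·2.1914}=+1.000000+0.000000i ⇒ D=-0.554701+0.000000i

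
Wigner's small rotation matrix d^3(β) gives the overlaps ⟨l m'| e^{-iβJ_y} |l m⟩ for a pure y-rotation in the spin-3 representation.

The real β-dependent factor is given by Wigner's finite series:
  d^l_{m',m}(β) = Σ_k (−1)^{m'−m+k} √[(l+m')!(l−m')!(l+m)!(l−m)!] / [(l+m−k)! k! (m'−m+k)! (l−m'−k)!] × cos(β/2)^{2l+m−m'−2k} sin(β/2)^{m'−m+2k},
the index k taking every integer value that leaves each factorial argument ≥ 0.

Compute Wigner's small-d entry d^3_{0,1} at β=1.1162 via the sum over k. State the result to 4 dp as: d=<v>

d=-0.0140

d^3_{0,1}(β=1.1162) via Wigner's sum:
With c≡cos(β/2)=0.848263 and s≡sin(β/2)=0.529575, N=[6·6·24·2]^{1/2}=41.569219
k: max(0,(1)−(0))=1 … min(3+(1),3−(0))=3
  k=1: (−1)^0·41.5692/(12)·0.8483^5·0.5296^1 = +0.805695
  k=2: (−1)^1·41.5692/(4)·0.8483^3·0.5296^3 = -0.942078
  k=3: (−1)^2·41.5692/(12)·0.8483^1·0.5296^5 = +0.122394
d^3_{0,1}(1.1162) = +0.805695 -0.942078 +0.122394 = -0.013989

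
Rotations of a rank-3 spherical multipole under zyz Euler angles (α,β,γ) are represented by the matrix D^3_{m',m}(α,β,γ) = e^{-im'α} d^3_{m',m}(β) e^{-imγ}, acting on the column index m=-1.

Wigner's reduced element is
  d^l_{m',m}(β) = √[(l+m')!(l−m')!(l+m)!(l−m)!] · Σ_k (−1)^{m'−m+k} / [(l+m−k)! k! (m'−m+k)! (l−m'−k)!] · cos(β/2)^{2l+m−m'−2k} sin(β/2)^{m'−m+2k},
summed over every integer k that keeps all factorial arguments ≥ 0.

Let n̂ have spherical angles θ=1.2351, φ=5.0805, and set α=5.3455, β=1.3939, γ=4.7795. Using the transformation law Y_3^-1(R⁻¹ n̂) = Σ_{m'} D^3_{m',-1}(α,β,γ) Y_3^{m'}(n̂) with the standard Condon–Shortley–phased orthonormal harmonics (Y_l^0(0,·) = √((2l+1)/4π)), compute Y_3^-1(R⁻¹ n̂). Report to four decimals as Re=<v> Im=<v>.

Need the full column D^3_{m',-1} for m'=−3..3 at α=5.3455, β=1.3939, γ=4.7795.
cos(β/2)=0.766803, sin(β/2)=0.641882
d^3_{-3,-1}: single k=2 term ⇒ +0.551686;  D = -0.212623+0.509067i
d^3_{-2,-1}: k∈[1..2] ⇒ +0.538116 -0.754133 = -0.216017;  D = +0.209955-0.050815i
d^3_{-1,-1}: k∈[0..2] ⇒ +0.203285 -1.139558 +0.598880 = -0.337394;  D = +0.258005+0.217412i
d^3_{0,-1}: k∈[0..2] ⇒ -0.589476 +1.239166 -0.289435 = +0.360256;  D = +0.024159-0.359445i
d^3_{1,-1}: k∈[0..2] ⇒ +0.854669 -0.798507 +0.069941 = +0.126103;  D = +0.106437-0.067624i
d^3_{2,-1}: k∈[0..1] ⇒ -0.754133 +0.264216 = -0.489916;  D = -0.456463-0.177931i
d^3_{3,-1}: single k=0 term ⇒ +0.386576;  D = +0.099914+0.373441i
Y_3^{m'}(θ=1.2351,φ=5.0805) and Σ D·Y over m':
  (-0.2126+0.5091i)·(-0.3137-0.1579i)  (+0.2100-0.0508i)·(-0.2224+0.2015i)  (+0.2580+0.2174i)·(-0.0502-0.1302i)  (+0.0242-0.3594i)·(-0.3021+0.0000i)  (+0.1064-0.0676i)·(+0.0502-0.1302i)  (-0.4565-0.1779i)·(-0.2224-0.2015i)  (+0.0999+0.3734i)·(+0.3137-0.1579i)
Y_3^-1(R⁻¹ n̂) = +0.271213+0.207256i

Re=0.2712 Im=0.2073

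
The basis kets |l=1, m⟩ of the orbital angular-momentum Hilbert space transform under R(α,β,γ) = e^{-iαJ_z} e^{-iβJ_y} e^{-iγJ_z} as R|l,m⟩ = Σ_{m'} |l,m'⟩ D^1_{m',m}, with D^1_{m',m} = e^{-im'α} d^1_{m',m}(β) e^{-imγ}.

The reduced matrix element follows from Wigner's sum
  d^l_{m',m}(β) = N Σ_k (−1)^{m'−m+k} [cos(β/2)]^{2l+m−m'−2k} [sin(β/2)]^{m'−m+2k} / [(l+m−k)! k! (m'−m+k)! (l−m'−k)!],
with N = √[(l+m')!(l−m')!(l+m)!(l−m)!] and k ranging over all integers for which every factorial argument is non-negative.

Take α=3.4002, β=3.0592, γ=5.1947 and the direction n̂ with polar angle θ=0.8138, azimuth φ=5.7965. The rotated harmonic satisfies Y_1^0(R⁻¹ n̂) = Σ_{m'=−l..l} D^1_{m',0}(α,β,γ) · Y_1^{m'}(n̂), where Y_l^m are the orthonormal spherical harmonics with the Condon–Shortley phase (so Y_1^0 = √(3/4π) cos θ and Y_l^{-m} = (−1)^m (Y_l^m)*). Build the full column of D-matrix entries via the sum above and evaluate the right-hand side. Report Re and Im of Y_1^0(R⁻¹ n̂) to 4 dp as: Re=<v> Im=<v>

Re=-0.3559 Im=0.0000

Need the full column D^1_{m',0} for m'=−1..1 at α=3.4002, β=3.0592, γ=5.1947.
cos(β/2)=0.041185, sin(β/2)=0.999152
d^1_{-1,0}: single k=1 term ⇒ +0.058195;  D = -0.056259-0.014882i
d^1_{0,0}: k∈[0..1] ⇒ +0.001696 -0.998304 = -0.996608;  D = -0.996608+0.000000i
d^1_{1,0}: single k=0 term ⇒ -0.058195;  D = +0.056259-0.014882i
Y_1^{m'}(θ=0.8138,φ=5.7965) and Σ D·Y over m':
  (-0.0563-0.0149i)·(+0.2220+0.1175i)  (-0.9966+0.0000i)·(+0.3355+0.0000i)  (+0.0563-0.0149i)·(-0.2220+0.1175i)
Y_1^0(R⁻¹ n̂) = -0.355886+0.000000i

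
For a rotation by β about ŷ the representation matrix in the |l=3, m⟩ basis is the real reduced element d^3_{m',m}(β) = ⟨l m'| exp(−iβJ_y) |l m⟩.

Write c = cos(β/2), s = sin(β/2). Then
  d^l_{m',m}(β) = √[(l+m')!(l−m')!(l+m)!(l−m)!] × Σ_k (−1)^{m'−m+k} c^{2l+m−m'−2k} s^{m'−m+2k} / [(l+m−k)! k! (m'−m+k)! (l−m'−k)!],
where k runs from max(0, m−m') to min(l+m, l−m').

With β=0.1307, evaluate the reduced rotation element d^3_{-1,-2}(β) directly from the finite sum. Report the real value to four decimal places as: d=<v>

d=-0.2026

d^3_{-1,-2}(β=0.1307) via Wigner's sum:
c=cos(0.1307/2)=0.997865, s=sin(0.1307/2)=0.065303; N=√[2·24·1·120]=75.894664
Admissible k: 0..1 (factorial args all ≥0)
  k=0: (−1)^1·75.8947/(24)·0.9979^5·0.0653^1 = -0.204313
  k=1: (−1)^2·75.8947/(12)·0.9979^3·0.0653^3 = +0.001750
d^3_{-1,-2}(0.1307) = -0.204313 +0.001750 = -0.202563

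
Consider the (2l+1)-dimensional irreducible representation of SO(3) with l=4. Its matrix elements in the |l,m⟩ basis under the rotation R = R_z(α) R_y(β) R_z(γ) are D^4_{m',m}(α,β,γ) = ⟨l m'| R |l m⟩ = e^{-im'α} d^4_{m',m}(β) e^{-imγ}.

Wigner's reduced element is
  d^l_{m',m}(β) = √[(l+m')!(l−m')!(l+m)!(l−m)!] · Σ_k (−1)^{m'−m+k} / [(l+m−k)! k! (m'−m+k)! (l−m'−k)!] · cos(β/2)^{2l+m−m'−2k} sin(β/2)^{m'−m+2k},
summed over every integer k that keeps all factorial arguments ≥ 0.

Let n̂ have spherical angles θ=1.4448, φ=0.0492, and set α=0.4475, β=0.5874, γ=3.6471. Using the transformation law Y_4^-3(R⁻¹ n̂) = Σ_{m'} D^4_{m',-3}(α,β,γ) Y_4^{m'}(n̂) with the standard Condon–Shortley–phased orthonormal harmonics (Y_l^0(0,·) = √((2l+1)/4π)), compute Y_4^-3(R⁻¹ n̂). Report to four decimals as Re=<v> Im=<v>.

Re=0.3773 Im=-0.0385

Need the full column D^4_{m',-3} for m'=−4..4 at α=0.4475, β=0.5874, γ=3.6471.
cos(β/2)=0.957179, sin(β/2)=0.289496
d^4_{-4,-3}: single k=1 term ⇒ +0.602754;  D = +0.594575+0.098962i
d^4_{-3,-3}: k∈[0..1] ⇒ +0.704606 -0.451172 = +0.253434;  D = +0.243383-0.070664i
d^4_{-2,-3}: k∈[0..1] ⇒ -0.797369 +0.218816 = -0.578553;  D = -0.431096+0.385850i
d^4_{-1,-3}: k∈[0..1] ⇒ +0.511581 -0.077994 = +0.433587;  D = +0.166138-0.400495i
d^4_{0,-3}: k∈[0..1] ⇒ -0.230652 +0.021099 = -0.209553;  D = +0.011368+0.209245i
d^4_{1,-3}: k∈[0..1] ⇒ +0.077994 -0.004281 = +0.073713;  D = -0.035455-0.064627i
d^4_{2,-3}: k∈[0..1] ⇒ -0.020016 +0.000610 = -0.019406;  D = +0.015777+0.011299i
d^4_{3,-3}: k∈[0..1] ⇒ +0.003775 -0.000049 = +0.003726;  D = -0.003670-0.000645i
d^4_{4,-3}: single k=0 term ⇒ -0.000461;  D = +0.000444-0.000125i
Y_4^{m'}(θ=1.4448,φ=0.0492) and Σ D·Y over m':
  (+0.5946+0.0990i)·(+0.4204-0.0838i)  (+0.2434-0.0707i)·(+0.1519-0.0226i)  (-0.4311+0.3859i)·(-0.2914+0.0288i)  (+0.1661-0.4005i)·(-0.1702+0.0084i)  (+0.0114+0.2092i)·(+0.2682+0.0000i)  (-0.0355-0.0646i)·(+0.1702+0.0084i)  (+0.0158+0.0113i)·(-0.2914-0.0288i)  (-0.0037-0.0006i)·(-0.1519-0.0226i)  (+0.0004-0.0001i)·(+0.4204+0.0838i)
Y_4^-3(R⁻¹ n̂) = +0.377260-0.038521i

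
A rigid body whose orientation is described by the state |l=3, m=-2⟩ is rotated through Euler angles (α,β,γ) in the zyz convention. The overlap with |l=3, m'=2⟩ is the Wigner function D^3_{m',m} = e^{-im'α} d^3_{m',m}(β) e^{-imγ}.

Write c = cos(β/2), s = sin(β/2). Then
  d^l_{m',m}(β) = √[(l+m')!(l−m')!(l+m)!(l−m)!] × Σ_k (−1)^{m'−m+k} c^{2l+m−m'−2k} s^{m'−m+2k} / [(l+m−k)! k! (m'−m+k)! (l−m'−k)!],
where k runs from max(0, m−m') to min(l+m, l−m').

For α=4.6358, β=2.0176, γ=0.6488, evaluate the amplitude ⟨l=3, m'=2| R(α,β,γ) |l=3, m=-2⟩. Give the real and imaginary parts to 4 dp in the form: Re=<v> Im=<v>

First d^3_{2,-2}(β=2.0176), then the phase factors e^{-i(2)α} and e^{-i(-2)γ}:
With c≡cos(β/2)=0.532877 and s≡sin(β/2)=0.846193, N=[120·1·1·120]^{1/2}=120.000000
The bounds max(0,m−m')=0 and min(l+m,l−m')=1 give 2 terms
  k=0: (−1)^4·120.0000/(24)·0.5329^2·0.8462^4 = +0.727949
  k=1: (−1)^5·120.0000/(120)·0.5329^0·0.8462^6 = -0.367127
d^3_{2,-2}(2.0176) = +0.727949 -0.367127 = +0.360822
D = (-0.988291-0.152580i)·(+0.360822)·(+0.269811+0.962913i) = -0.043201-0.358226i

Re=-0.0432 Im=-0.3582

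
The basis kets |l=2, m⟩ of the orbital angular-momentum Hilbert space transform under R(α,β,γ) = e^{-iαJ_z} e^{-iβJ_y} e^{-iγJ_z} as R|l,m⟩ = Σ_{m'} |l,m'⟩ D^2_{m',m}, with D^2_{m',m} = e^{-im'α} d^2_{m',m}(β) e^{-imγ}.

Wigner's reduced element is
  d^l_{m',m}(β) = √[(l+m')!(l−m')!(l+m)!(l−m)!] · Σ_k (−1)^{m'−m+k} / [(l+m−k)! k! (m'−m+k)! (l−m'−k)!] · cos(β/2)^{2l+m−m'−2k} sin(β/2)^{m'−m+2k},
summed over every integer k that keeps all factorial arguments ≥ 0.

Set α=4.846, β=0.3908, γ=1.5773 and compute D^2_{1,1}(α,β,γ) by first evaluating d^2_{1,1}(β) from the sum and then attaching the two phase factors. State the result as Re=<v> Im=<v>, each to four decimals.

Re=0.8092 Im=-0.1141

D^2_{1,1}(4.846,0.3908,1.5773) = e^{-i·1·4.846}·d^2_{1,1}(0.3908)·e^{-i·1·1.5773}. Compute d first:
Half-angle: c=0.980970, s=0.194159. N=√(6·1·6·1)=6.000000
k: max(0,(1)−(1))=0 … min(2+(1),2−(1))=1
  k=0: (−1)^0·6.0000/(6)·0.9810^4·0.1942^0 = +0.926026
  k=1: (−1)^1·6.0000/(2)·0.9810^2·0.1942^2 = -0.108830
d^2_{1,1}(0.3908) = +0.926026 -0.108830 = +0.817196
D = (+0.133214+0.991087i)·(+0.817196)·(-0.006504-0.999979i) = +0.809187-0.114127i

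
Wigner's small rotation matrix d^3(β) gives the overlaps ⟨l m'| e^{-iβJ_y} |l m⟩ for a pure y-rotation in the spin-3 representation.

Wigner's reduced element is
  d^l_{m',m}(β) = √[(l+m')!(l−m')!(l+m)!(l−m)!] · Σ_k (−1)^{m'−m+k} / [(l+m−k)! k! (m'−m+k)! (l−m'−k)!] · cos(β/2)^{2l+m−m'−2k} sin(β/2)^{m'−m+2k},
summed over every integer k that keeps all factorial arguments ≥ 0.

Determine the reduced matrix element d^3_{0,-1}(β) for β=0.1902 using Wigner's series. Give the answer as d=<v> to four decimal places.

d=-0.3128

d^3_{0,-1}(β=0.1902) via Wigner's sum:
With c≡cos(β/2)=0.995481 and s≡sin(β/2)=0.094957, N=[6·6·2·24]^{1/2}=41.569219
The bounds max(0,m−m')=0 and min(l+m,l−m')=2 give 3 terms
  k=0: (−1)^1·41.5692/(12)·0.9955^5·0.0950^1 = -0.321575
  k=1: (−1)^2·41.5692/(4)·0.9955^3·0.0950^3 = +0.008778
  k=2: (−1)^3·41.5692/(12)·0.9955^1·0.0950^5 = -0.000027
d^3_{0,-1}(0.1902) = -0.321575 +0.008778 -0.000027 = -0.312824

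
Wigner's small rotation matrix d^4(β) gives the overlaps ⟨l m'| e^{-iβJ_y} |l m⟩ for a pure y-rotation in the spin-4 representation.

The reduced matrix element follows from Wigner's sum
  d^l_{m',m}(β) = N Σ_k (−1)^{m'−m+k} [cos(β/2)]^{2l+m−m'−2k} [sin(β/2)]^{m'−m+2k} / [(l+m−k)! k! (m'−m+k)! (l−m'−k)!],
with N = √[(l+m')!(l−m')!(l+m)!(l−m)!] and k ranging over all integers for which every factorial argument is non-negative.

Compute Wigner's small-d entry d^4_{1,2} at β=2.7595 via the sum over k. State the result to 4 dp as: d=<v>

d=0.0834

d^4_{1,2}(β=2.7595) via Wigner's sum:
c=cos(2.7595/2)=0.189886, s=sin(2.7595/2)=0.981806; N=√[120·6·720·2]=1018.233765
k∈{1,2,3} keeps every argument non-negative
  k=1: (−1)^0·1018.2338/(240)·0.1899^7·0.9818^1 = +0.000037
  k=2: (−1)^1·1018.2338/(48)·0.1899^5·0.9818^3 = -0.004956
  k=3: (−1)^2·1018.2338/(72)·0.1899^3·0.9818^5 = +0.088333
d^4_{1,2}(2.7595) = +0.000037 -0.004956 +0.088333 = +0.083414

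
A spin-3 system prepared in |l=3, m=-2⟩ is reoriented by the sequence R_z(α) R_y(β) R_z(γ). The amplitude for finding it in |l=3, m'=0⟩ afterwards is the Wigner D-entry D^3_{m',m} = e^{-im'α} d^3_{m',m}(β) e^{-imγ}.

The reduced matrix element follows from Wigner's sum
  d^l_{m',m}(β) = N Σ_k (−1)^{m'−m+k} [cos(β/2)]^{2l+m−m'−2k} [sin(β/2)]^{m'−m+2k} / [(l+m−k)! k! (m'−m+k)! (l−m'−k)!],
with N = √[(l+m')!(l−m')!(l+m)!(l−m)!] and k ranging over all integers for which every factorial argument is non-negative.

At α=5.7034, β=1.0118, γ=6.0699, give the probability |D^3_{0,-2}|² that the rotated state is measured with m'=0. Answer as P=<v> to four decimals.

P=0.2724

Split into d^3_{0,-2}(β=1.0118) × two z-phases.
c=cos(1.0118/2)=0.874739, s=sin(1.0118/2)=0.484595; N=√[6·6·1·120]=65.726707
k: max(0,(-2)−(0))=0 … min(3+(-2),3−(0))=1
  k=0: (−1)^2·65.7267/(12)·0.8747^4·0.4846^2 = +0.753064
  k=1: (−1)^3·65.7267/(12)·0.8747^2·0.4846^4 = -0.231117
d^3_{0,-2}(1.0118) = +0.753064 -0.231117 = +0.521946
|D^3_{0,-2}|² = |d^3_{0,-2}(β)|² = (+0.521946)² = 0.272428 (the z-rotation phases have unit modulus)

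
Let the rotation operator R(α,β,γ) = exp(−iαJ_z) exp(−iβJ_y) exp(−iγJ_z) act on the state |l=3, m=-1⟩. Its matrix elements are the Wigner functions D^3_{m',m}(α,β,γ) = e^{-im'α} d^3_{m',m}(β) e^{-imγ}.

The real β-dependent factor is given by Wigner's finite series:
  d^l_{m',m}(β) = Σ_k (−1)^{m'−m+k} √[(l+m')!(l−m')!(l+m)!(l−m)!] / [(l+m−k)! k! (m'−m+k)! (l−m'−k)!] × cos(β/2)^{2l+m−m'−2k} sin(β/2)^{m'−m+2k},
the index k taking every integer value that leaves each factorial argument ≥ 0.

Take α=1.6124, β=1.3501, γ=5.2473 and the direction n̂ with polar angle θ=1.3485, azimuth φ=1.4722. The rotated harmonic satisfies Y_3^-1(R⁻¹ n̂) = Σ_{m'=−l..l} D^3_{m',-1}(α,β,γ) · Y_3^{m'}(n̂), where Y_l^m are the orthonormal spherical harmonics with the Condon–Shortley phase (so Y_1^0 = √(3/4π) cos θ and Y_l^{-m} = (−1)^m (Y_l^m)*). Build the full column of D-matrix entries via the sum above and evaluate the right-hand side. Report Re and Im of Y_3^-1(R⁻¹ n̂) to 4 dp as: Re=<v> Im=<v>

Re=0.1457 Im=0.0917

Need the full column D^3_{m',-1} for m'=−3..3 at α=1.6124, β=1.3501, γ=5.2473.
cos(β/2)=0.780676, sin(β/2)=0.624936
d^3_{-3,-1}: single k=2 term ⇒ +0.561823;  D = -0.443932-0.344340i
d^3_{-2,-1}: k∈[1..2] ⇒ +0.573046 -0.734428 = -0.161383;  D = +0.093522-0.131522i
d^3_{-1,-1}: k∈[0..2] ⇒ +0.226373 -1.160498 +0.557745 = -0.376380;  D = -0.315545-0.205167i
d^3_{0,-1}: k∈[0..2] ⇒ -0.627740 +1.206789 -0.257775 = +0.321274;  D = +0.163774-0.276397i
d^3_{1,-1}: k∈[0..2] ⇒ +0.870373 -0.743660 +0.059568 = +0.186281;  D = -0.164071-0.088212i
d^3_{2,-1}: k∈[0..1] ⇒ -0.734428 +0.235315 = -0.499113;  D = +0.217862-0.449055i
d^3_{3,-1}: single k=0 term ⇒ +0.360023;  D = +0.330170+0.143541i
Y_3^{m'}(θ=1.3485,φ=1.4722) and Σ D·Y over m':
  (-0.4439-0.3443i)·(-0.1129+0.3704i)  (+0.0935-0.1315i)·(-0.2102-0.0420i)  (-0.3155-0.2052i)·(-0.0235+0.2375i)  (+0.1638-0.2764i)·(-0.2268+0.0000i)  (-0.1641-0.0882i)·(+0.0235+0.2375i)  (+0.2179-0.4491i)·(-0.2102+0.0420i)  (+0.3302+0.1435i)·(+0.1129+0.3704i)
Y_3^-1(R⁻¹ n̂) = +0.145687+0.091748i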